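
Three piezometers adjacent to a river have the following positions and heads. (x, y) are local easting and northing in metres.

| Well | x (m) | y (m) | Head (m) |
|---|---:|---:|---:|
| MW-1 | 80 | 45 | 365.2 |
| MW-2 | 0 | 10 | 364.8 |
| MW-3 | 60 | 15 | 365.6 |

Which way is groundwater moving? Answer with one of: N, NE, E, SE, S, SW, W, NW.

Differences from MW-1: to MW-2 (Δx, Δy, Δh) = (-80, -35, -0.4); to MW-3 = (-20, -30, +0.4).
Solve a·Δx + b·Δy = Δh: det = (-80)·(-30) − (-20)·(-35) = 1700.
∂h/∂x = [(-0.4)·(-30) − (+0.4)·(-35)] / 1700 = +0.01529
∂h/∂y = [(-80)·(+0.4) − (-20)·(-0.4)] / 1700 = -0.02353
Flow = −∇h = (-0.01529 east, +0.02353 north), which points northwest.

NW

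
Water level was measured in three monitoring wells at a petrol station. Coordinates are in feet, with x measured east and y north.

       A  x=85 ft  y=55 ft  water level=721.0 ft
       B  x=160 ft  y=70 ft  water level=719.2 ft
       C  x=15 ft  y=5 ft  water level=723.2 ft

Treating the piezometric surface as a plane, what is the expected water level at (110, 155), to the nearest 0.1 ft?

Differences from A: to B (Δx, Δy, Δh) = (75, 15, -1.8); to C = (-70, -50, +2.2).
Solve a·Δx + b·Δy = Δh: det = 75·(-50) − (-70)·15 = -2700.
∂h/∂x = [(-1.8)·(-50) − (+2.2)·15] / -2700 = -0.02111
∂h/∂y = [75·(+2.2) − (-70)·(-1.8)] / -2700 = -0.01444
h(110, 155) = 721.0 + (-0.02111)·(25) + (-0.01444)·(100) = 721.0 -0.528 -1.444 = 719.028 ft.

719.0 ft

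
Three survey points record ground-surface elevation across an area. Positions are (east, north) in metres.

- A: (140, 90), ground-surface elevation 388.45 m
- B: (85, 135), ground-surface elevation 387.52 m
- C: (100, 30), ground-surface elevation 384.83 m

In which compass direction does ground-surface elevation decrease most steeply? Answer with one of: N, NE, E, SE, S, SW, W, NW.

SW

Taking A as reference: B−A = (-55, 45, -0.93); C−A = (-40, -60, -3.62).
Determinant of the coordinate differences = (-55)·(-60) − (-40)·45 = 5100.
∂z/∂x = [(-0.93)·(-60) − (-3.62)·45] / 5100 = +0.04288
∂z/∂y = [(-55)·(-3.62) − (-40)·(-0.93)] / 5100 = +0.03175
Steepest decrease is along −∇f = (-0.04288 E, -0.03175 N) → southwest.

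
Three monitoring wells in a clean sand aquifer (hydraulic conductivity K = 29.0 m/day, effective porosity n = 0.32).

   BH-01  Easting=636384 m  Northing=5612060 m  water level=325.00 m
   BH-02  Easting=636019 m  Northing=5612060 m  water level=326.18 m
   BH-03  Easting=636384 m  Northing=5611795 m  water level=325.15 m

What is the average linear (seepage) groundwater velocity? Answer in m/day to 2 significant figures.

∂h/∂x = (326.18 − 325.00) / (636019 − 636384) = -0.003233
∂h/∂y = (325.15 − 325.00) / (5611795 − 5612060) = -0.0005660
|∇h| = √(-0.003233² + -0.0005660²) = 0.003282
Seepage velocity v = K·i/n = 29.0 × 0.003282 / 0.32 = 0.2974 m/day.

0.30 m/day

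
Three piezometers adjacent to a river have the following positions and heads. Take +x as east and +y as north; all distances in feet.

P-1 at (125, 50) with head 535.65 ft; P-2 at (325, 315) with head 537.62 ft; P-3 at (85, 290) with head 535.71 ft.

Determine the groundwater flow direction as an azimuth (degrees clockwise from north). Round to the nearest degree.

Differences from P-1: to P-2 (Δx, Δy, Δh) = (200, 265, +1.97); to P-3 = (-40, 240, +0.06).
Solve a·Δx + b·Δy = Δh: det = 200·240 − (-40)·265 = 58600.
∂h/∂x = [(+1.97)·240 − (+0.06)·265] / 58600 = +0.007797
∂h/∂y = [200·(+0.06) − (-40)·(+1.97)] / 58600 = +0.001549
Flow direction (−∇h) has components (-0.007797 E, -0.001549 N).
Azimuth = atan2(E, N) = atan2(-0.007797, -0.001549) = 258.8° ≈ 259°.

259°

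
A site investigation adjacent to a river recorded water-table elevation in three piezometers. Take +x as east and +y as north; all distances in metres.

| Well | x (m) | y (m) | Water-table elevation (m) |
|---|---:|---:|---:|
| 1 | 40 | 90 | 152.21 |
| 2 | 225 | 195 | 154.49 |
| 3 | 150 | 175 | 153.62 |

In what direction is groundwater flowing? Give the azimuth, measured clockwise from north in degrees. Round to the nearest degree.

258°

Differences from 1: to 2 (Δx, Δy, Δh) = (185, 105, +2.28); to 3 = (110, 85, +1.41).
Solve a·Δx + b·Δy = Δh: det = 185·85 − 110·105 = 4175.
∂h/∂x = [(+2.28)·85 − (+1.41)·105] / 4175 = +0.01096
∂h/∂y = [185·(+1.41) − 110·(+2.28)] / 4175 = +0.002407
Flow direction (−∇h) has components (-0.01096 E, -0.002407 N).
Azimuth = atan2(E, N) = atan2(-0.01096, -0.002407) = 257.6° ≈ 258°.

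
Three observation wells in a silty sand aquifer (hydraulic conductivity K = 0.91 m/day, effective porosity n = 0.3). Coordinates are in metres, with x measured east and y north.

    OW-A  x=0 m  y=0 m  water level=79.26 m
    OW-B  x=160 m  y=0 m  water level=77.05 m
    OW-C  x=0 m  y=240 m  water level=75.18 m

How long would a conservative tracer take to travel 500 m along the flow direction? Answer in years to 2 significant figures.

21 years

∂h/∂x = (77.05 − 79.26) / (160 − 0) = -0.01381
∂h/∂y = (75.18 − 79.26) / (240 − 0) = -0.01700
|∇h| = √(-0.01381² + -0.01700²) = 0.0219
Seepage velocity v = K·i/n = 0.91 × 0.0219 / 0.3 = 0.06643 m/day.
t = 500 / 0.06643 = 7527 days = 20.6 years.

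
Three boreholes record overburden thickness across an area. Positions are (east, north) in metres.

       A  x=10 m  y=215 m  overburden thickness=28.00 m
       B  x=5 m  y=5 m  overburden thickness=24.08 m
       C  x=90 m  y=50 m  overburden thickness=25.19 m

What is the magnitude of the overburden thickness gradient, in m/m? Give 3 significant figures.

0.0189 m/m

With d = a·x + b·y + c and A as origin, the differences give:
  (-5)·a + (-210)·b = -3.92
  80·a + (-165)·b = -2.81
Eliminate b (×(-165) and ×(-210), subtract): 17625·a = 56.700 → a = ∂d/∂x = +0.003217
Back-substitute: b = ∂d/∂y = +0.01859.
|∇f| = √(0.003217² + 0.01859²) = 0.01887 m/m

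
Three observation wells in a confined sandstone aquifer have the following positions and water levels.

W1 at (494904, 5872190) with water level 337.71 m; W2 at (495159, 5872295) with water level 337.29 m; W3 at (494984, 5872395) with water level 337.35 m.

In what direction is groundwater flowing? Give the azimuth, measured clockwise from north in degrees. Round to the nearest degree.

Differences from W1: to W2 (Δx, Δy, Δh) = (255, 105, -0.42); to W3 = (80, 205, -0.36).
Solve a·Δx + b·Δy = Δh: det = 255·205 − 80·105 = 43875.
∂h/∂x = [(-0.42)·205 − (-0.36)·105] / 43875 = -0.001101
∂h/∂y = [255·(-0.36) − 80·(-0.42)] / 43875 = -0.001326
Flow direction (−∇h) has components (+0.001101 E, +0.001326 N).
Azimuth = atan2(E, N) = atan2(+0.001101, +0.001326) = 39.7° ≈ 040°.

040°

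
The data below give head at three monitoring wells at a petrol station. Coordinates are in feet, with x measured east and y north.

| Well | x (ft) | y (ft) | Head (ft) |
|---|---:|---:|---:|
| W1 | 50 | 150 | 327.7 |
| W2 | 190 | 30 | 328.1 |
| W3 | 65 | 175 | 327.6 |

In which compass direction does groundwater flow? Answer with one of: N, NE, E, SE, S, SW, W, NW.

N

With h = a·x + b·y + c and W1 as origin, the differences give:
  140·a + (-120)·b = +0.4
  15·a + 25·b = -0.1
Eliminate b (×25 and ×(-120), subtract): 5300·a = -2.00 → a = ∂h/∂x = -0.0003774
Back-substitute: b = ∂h/∂y = -0.003774.
Flow = −∇h = (+0.0003774 east, +0.003774 north), which points north.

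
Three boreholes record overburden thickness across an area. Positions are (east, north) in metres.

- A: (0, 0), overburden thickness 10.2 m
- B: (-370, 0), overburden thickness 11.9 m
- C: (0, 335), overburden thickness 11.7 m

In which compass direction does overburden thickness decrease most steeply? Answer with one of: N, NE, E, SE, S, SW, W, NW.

∂d/∂x = (11.9 − 10.2) / (-370 − 0) = -0.004595
∂d/∂y = (11.7 − 10.2) / (335 − 0) = +0.004478
Steepest decrease is along −∇f = (+0.004595 E, -0.004478 N) → southeast.

SE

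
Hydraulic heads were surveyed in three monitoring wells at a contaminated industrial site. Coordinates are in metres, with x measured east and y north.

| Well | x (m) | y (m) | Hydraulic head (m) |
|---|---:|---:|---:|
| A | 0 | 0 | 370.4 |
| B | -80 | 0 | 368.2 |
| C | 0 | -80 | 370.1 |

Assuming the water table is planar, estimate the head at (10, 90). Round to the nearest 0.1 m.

∂h/∂x = (368.2 − 370.4) / (-80 − 0) = +0.02750
∂h/∂y = (370.1 − 370.4) / (-80 − 0) = +0.003750
h(10, 90) = 370.4 + (+0.02750)·(10) + (+0.003750)·(90) = 370.4 +0.275 +0.337 = 371.012 m.

371.0 m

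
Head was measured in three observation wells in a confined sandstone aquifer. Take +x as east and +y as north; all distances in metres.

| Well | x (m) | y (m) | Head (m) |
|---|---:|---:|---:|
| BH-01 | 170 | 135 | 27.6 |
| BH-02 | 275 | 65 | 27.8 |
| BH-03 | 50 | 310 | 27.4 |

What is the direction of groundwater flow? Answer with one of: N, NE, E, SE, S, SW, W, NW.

W

Three-point gradient (reference BH-01): Δ to BH-02 = (105, -70, +0.2), Δ to BH-03 = (-120, 175, -0.2).
∂h/∂x = +0.002105, ∂h/∂y = +0.0003008 (det = 9975).
Flow = −∇h = (-0.002105 east, -0.0003008 north), which points west.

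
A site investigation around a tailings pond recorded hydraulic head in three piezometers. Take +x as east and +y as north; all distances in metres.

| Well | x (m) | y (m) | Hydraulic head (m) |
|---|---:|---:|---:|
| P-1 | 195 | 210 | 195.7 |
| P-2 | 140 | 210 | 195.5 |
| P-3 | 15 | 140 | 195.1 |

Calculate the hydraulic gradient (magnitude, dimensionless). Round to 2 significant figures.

Taking P-1 as reference: P-2−P-1 = (-55, 0, -0.2); P-3−P-1 = (-180, -70, -0.6).
Determinant of the coordinate differences = (-55)·(-70) − (-180)·0 = 3850.
∂h/∂x = [(-0.2)·(-70) − (-0.6)·0] / 3850 = +0.003636
∂h/∂y = [(-55)·(-0.6) − (-180)·(-0.2)] / 3850 = -0.0007792
|∇h| = √(0.003636² + -0.0007792²) = 0.003719

0.0037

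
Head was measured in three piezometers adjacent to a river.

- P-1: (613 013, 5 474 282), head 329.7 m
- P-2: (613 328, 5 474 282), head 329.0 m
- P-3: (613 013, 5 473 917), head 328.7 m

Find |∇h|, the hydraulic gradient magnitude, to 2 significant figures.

∂h/∂x = (329.0 − 329.7) / (613328 − 613013) = -0.002222
∂h/∂y = (328.7 − 329.7) / (5473917 − 5474282) = +0.002740
|∇h| = √(-0.002222² + 0.002740²) = 0.003528

0.0035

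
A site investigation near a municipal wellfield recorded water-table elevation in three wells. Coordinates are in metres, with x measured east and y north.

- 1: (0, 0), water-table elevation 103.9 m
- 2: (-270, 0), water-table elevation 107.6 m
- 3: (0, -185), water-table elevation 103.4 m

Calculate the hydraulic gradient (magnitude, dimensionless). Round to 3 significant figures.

0.0140

∂h/∂x = (107.6 − 103.9) / (-270 − 0) = -0.01370
∂h/∂y = (103.4 − 103.9) / (-185 − 0) = +0.002703
|∇h| = √(-0.01370² + 0.002703²) = 0.01396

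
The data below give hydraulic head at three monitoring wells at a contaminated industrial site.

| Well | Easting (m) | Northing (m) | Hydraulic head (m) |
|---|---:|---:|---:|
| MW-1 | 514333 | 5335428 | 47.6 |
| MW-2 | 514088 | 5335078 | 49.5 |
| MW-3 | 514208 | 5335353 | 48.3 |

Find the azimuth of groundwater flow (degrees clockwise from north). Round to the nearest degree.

057°

With h = a·x + b·y + c and MW-1 as origin, the differences give:
  (-245)·a + (-350)·b = +1.9
  (-125)·a + (-75)·b = +0.7
Eliminate b (×(-75) and ×(-350), subtract): -25375·a = 102.50 → a = ∂h/∂x = -0.004039
Back-substitute: b = ∂h/∂y = -0.002601.
Flow direction (−∇h) has components (+0.004039 E, +0.002601 N).
Azimuth = atan2(E, N) = atan2(+0.004039, +0.002601) = 57.2° ≈ 057°.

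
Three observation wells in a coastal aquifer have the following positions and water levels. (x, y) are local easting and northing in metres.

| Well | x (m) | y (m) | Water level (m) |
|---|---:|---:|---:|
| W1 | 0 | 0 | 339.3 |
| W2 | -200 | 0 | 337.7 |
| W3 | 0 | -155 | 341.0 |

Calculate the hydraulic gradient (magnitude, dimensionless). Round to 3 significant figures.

∂h/∂x = (337.7 − 339.3) / (-200 − 0) = +0.008000
∂h/∂y = (341.0 − 339.3) / (-155 − 0) = -0.01097
|∇h| = √(0.008000² + -0.01097²) = 0.01358

0.0136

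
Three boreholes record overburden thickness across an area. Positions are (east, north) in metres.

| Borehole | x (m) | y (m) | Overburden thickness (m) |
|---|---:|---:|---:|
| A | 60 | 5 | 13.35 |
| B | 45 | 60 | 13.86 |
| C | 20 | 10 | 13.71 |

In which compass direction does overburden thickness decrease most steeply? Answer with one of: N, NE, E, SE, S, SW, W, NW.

SE

Taking A as reference: B−A = (-15, 55, +0.51); C−A = (-40, 5, +0.36).
Solve a·Δx + b·Δy = Δd: det = (-15)·5 − (-40)·55 = 2125.
∂d/∂x = [(+0.51)·5 − (+0.36)·55] / 2125 = -0.008118
∂d/∂y = [(-15)·(+0.36) − (-40)·(+0.51)] / 2125 = +0.007059
Steepest decrease is along −∇f = (+0.008118 E, -0.007059 N) → southeast.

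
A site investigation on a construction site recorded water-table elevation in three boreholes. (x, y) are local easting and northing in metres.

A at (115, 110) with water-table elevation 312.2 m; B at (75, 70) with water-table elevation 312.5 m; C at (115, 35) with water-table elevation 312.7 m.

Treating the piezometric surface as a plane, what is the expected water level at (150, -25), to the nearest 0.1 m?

313.1 m

Taking A as reference: B−A = (-40, -40, +0.3); C−A = (0, -75, +0.5).
Determinant of the coordinate differences = (-40)·(-75) − 0·(-40) = 3000.
∂h/∂x = [(+0.3)·(-75) − (+0.5)·(-40)] / 3000 = -0.0008333
∂h/∂y = [(-40)·(+0.5) − 0·(+0.3)] / 3000 = -0.006667
h(150, -25) = 312.2 + (-0.0008333)·(35) + (-0.006667)·(-135) = 312.2 -0.029 +0.900 = 313.071 m.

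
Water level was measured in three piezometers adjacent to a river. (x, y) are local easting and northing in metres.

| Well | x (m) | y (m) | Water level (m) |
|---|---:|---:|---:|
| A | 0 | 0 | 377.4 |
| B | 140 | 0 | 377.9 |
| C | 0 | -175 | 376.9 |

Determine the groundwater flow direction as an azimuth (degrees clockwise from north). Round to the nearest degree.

∂h/∂x = (377.9 − 377.4) / (140 − 0) = +0.003571
∂h/∂y = (376.9 − 377.4) / (-175 − 0) = +0.002857
Flow direction (−∇h) has components (-0.003571 E, -0.002857 N).
Azimuth = atan2(E, N) = atan2(-0.003571, -0.002857) = 231.3° ≈ 231°.

231°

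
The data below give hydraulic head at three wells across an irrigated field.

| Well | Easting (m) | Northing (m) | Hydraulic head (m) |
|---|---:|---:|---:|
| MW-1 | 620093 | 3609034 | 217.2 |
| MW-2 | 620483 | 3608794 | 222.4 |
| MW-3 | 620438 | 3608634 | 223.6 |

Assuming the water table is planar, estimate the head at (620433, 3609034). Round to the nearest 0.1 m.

219.7 m

Differences from MW-1: to MW-2 (Δx, Δy, Δh) = (390, -240, +5.2); to MW-3 = (345, -400, +6.4).
Solve a·Δx + b·Δy = Δh: det = 390·(-400) − 345·(-240) = -73200.
∂h/∂x = [(+5.2)·(-400) − (+6.4)·(-240)] / -73200 = +0.007432
∂h/∂y = [390·(+6.4) − 345·(+5.2)] / -73200 = -0.009590
h(620433, 3609034) = 217.2 + (+0.007432)·(340) + (-0.009590)·(0) = 217.2 +2.527 -0.000 = 219.727 m.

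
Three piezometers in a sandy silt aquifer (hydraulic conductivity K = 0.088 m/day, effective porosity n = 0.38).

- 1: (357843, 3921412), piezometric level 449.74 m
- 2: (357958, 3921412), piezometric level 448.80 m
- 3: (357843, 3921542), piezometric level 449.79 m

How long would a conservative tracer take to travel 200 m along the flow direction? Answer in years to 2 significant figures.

∂h/∂x = (448.80 − 449.74) / (357958 − 357843) = -0.008174
∂h/∂y = (449.79 − 449.74) / (3921542 − 3921412) = +0.0003846
|∇h| = √(-0.008174² + 0.0003846²) = 0.008183
Seepage velocity v = K·i/n = 0.088 × 0.008183 / 0.38 = 0.001895 m/day.
t = 200 / 0.001895 = 1.055e+05 days = 289 years.

290 years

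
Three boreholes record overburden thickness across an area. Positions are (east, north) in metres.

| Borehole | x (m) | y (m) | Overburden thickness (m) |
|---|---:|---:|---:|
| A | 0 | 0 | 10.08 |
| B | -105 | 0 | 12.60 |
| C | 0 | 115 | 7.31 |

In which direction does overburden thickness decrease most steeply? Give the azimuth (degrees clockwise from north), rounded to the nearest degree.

045°

∂d/∂x = (12.60 − 10.08) / (-105 − 0) = -0.02400
∂d/∂y = (7.31 − 10.08) / (115 − 0) = -0.02409
Steepest decrease is along −∇f: components (+0.02400 E, +0.02409 N).
Azimuth = atan2(+0.02400, +0.02409) = 44.9° ≈ 045°.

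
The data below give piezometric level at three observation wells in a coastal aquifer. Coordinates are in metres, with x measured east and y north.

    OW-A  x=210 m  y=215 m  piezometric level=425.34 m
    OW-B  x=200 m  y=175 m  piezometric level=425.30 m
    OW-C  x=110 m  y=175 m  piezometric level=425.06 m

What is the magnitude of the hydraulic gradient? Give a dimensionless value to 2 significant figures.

Differences from OW-A: to OW-B (Δx, Δy, Δh) = (-10, -40, -0.04); to OW-C = (-100, -40, -0.28).
Solve a·Δx + b·Δy = Δh: det = (-10)·(-40) − (-100)·(-40) = -3600.
∂h/∂x = [(-0.04)·(-40) − (-0.28)·(-40)] / -3600 = +0.002667
∂h/∂y = [(-10)·(-0.28) − (-100)·(-0.04)] / -3600 = +0.0003333
|∇h| = √(0.002667² + 0.0003333²) = 0.002688

0.0027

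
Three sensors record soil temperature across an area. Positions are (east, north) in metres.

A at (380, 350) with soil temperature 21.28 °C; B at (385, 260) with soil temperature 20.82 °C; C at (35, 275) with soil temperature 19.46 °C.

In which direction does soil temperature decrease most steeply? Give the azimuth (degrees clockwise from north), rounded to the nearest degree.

218°

Three-point gradient (reference A): Δ to B = (5, -90, -0.46), Δ to C = (-345, -75, -1.82).
∂T/∂x = +0.004115, ∂T/∂y = +0.005340 (det = -31425).
Steepest decrease is along −∇f: components (-0.004115 E, -0.005340 N).
Azimuth = atan2(-0.004115, -0.005340) = 217.6° ≈ 218°.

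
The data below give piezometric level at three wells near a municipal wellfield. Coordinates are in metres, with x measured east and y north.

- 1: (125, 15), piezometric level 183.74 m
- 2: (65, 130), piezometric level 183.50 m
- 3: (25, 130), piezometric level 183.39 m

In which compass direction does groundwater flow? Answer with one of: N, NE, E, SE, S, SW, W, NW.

Differences from 1: to 2 (Δx, Δy, Δh) = (-60, 115, -0.24); to 3 = (-100, 115, -0.35).
Solve a·Δx + b·Δy = Δh: det = (-60)·115 − (-100)·115 = 4600.
∂h/∂x = [(-0.24)·115 − (-0.35)·115] / 4600 = +0.002750
∂h/∂y = [(-60)·(-0.35) − (-100)·(-0.24)] / 4600 = -0.0006522
Flow = −∇h = (-0.002750 east, +0.0006522 north), which points west.

W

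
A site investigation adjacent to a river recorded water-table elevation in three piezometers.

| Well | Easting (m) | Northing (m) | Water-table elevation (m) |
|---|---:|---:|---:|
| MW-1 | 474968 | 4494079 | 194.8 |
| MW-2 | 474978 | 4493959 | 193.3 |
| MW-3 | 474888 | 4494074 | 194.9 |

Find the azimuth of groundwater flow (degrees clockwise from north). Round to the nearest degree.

With h = a·x + b·y + c and MW-1 as origin, the differences give:
  10·a + (-120)·b = -1.5
  (-80)·a + (-5)·b = +0.1
Eliminate b (×(-5) and ×(-120), subtract): -9650·a = 19.50 → a = ∂h/∂x = -0.002021
Back-substitute: b = ∂h/∂y = +0.01233.
Flow direction (−∇h) has components (+0.002021 E, -0.01233 N).
Azimuth = atan2(E, N) = atan2(+0.002021, -0.01233) = 170.7° ≈ 171°.

171°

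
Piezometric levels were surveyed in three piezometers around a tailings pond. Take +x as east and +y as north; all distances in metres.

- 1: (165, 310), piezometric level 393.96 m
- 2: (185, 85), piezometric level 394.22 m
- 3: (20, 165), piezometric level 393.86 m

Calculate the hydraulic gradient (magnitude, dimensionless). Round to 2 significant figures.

0.0020

With h = a·x + b·y + c and 1 as origin, the differences give:
  20·a + (-225)·b = +0.26
  (-145)·a + (-145)·b = -0.10
Eliminate b (×(-145) and ×(-225), subtract): -35525·a = -60.200 → a = ∂h/∂x = +0.001695
Back-substitute: b = ∂h/∂y = -0.001005.
|∇h| = √(0.001695² + -0.001005²) = 0.001971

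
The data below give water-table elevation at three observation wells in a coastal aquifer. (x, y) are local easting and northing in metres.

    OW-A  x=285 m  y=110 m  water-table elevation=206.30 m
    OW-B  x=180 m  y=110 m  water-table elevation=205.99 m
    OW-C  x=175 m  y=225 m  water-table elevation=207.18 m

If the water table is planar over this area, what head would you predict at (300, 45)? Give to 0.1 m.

205.7 m

With h = a·x + b·y + c and OW-A as origin, the differences give:
  (-105)·a + 0·b = -0.31
  (-110)·a + 115·b = +0.88
Eliminate b (×115 and ×0, subtract): -12075·a = -35.650 → a = ∂h/∂x = +0.002952
Back-substitute: b = ∂h/∂y = +0.01048.
h(300, 45) = 206.30 + (+0.002952)·(15) + (+0.01048)·(-65) = 206.30 +0.044 -0.681 = 205.663 m.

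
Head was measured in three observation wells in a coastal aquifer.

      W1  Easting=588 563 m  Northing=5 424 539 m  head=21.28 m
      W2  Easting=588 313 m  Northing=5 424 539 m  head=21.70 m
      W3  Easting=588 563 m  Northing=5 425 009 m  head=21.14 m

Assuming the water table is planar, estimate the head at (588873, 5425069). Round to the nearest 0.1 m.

∂h/∂x = (21.70 − 21.28) / (588313 − 588563) = -0.001680
∂h/∂y = (21.14 − 21.28) / (5425009 − 5424539) = -0.0002979
h(588873, 5425069) = 21.28 + (-0.001680)·(310) + (-0.0002979)·(530) = 21.28 -0.521 -0.158 = 20.601 m.

20.6 m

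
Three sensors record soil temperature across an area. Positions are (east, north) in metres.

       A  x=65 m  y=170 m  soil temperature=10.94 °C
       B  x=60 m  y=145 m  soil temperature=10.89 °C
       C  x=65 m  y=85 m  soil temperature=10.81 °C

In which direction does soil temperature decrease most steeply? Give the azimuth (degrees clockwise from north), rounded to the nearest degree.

Taking A as reference: B−A = (-5, -25, -0.05); C−A = (0, -85, -0.13).
Solve a·Δx + b·Δy = ΔT: det = (-5)·(-85) − 0·(-25) = 425.
∂T/∂x = [(-0.05)·(-85) − (-0.13)·(-25)] / 425 = +0.002353
∂T/∂y = [(-5)·(-0.13) − 0·(-0.05)] / 425 = +0.001529
Steepest decrease is along −∇f: components (-0.002353 E, -0.001529 N).
Azimuth = atan2(-0.002353, -0.001529) = 237.0° ≈ 237°.

237°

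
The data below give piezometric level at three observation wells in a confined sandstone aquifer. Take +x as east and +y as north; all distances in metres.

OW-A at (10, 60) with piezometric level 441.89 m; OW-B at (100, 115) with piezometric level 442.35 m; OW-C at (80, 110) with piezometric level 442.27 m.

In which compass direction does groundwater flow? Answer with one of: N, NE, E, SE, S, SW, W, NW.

With h = a·x + b·y + c and OW-A as origin, the differences give:
  90·a + 55·b = +0.46
  70·a + 50·b = +0.38
Eliminate b (×50 and ×55, subtract): 650·a = 2.100 → a = ∂h/∂x = +0.003231
Back-substitute: b = ∂h/∂y = +0.003077.
Flow = −∇h = (-0.003231 east, -0.003077 north), which points southwest.

SW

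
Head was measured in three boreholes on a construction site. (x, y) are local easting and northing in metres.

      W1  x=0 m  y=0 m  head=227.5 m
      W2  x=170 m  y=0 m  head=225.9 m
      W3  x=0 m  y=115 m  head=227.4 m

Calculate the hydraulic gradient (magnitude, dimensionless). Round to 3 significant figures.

0.00945

∂h/∂x = (225.9 − 227.5) / (170 − 0) = -0.009412
∂h/∂y = (227.4 − 227.5) / (115 − 0) = -0.0008696
|∇h| = √(-0.009412² + -0.0008696²) = 0.009452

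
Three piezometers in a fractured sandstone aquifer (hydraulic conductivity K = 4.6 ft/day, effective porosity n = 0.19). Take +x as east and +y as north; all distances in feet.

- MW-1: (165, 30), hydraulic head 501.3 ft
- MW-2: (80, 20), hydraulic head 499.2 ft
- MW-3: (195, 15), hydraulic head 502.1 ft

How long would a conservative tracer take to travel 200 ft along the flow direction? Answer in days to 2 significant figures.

Taking MW-1 as reference: MW-2−MW-1 = (-85, -10, -2.1); MW-3−MW-1 = (30, -15, +0.8).
Solve a·Δx + b·Δy = Δh: det = (-85)·(-15) − 30·(-10) = 1575.
∂h/∂x = [(-2.1)·(-15) − (+0.8)·(-10)] / 1575 = +0.02508
∂h/∂y = [(-85)·(+0.8) − 30·(-2.1)] / 1575 = -0.003175
|∇h| = √(0.02508² + -0.003175²) = 0.02528
Seepage velocity v = K·i/n = 4.6 × 0.02528 / 0.19 = 0.612 ft/day.
t = 200 / 0.612 = 326.8 days.

330 days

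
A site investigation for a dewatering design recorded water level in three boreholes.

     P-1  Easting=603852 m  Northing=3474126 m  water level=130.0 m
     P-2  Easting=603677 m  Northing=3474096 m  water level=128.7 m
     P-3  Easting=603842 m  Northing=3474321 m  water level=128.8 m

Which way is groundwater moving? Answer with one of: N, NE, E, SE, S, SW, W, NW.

NW

Differences from P-1: to P-2 (Δx, Δy, Δh) = (-175, -30, -1.3); to P-3 = (-10, 195, -1.2).
Solve a·Δx + b·Δy = Δh: det = (-175)·195 − (-10)·(-30) = -34425.
∂h/∂x = [(-1.3)·195 − (-1.2)·(-30)] / -34425 = +0.008410
∂h/∂y = [(-175)·(-1.2) − (-10)·(-1.3)] / -34425 = -0.005723
Flow = −∇h = (-0.008410 east, +0.005723 north), which points northwest.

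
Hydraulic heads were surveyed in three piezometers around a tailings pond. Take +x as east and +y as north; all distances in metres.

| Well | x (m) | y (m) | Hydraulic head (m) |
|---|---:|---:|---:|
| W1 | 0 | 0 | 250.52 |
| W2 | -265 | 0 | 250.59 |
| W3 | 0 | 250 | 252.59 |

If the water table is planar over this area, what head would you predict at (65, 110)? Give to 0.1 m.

251.4 m

∂h/∂x = (250.59 − 250.52) / (-265 − 0) = -0.0002642
∂h/∂y = (252.59 − 250.52) / (250 − 0) = +0.008280
h(65, 110) = 250.52 + (-0.0002642)·(65) + (+0.008280)·(110) = 250.52 -0.017 +0.911 = 251.414 m.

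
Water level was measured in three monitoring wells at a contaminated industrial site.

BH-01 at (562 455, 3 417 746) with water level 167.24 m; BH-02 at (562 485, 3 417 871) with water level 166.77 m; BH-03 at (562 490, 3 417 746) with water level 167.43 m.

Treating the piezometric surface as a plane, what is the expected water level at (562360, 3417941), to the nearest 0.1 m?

165.7 m

Taking BH-01 as reference: BH-02−BH-01 = (30, 125, -0.47); BH-03−BH-01 = (35, 0, +0.19).
Determinant of the coordinate differences = 30·0 − 35·125 = -4375.
∂h/∂x = [(-0.47)·0 − (+0.19)·125] / -4375 = +0.005429
∂h/∂y = [30·(+0.19) − 35·(-0.47)] / -4375 = -0.005063
h(562360, 3417941) = 167.24 + (+0.005429)·(-95) + (-0.005063)·(195) = 167.24 -0.516 -0.987 = 165.737 m.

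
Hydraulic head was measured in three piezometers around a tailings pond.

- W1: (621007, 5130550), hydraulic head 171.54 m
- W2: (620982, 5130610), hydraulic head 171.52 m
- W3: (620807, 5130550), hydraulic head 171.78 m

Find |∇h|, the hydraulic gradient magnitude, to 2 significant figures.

Differences from W1: to W2 (Δx, Δy, Δh) = (-25, 60, -0.02); to W3 = (-200, 0, +0.24).
Solve a·Δx + b·Δy = Δh: det = (-25)·0 − (-200)·60 = 12000.
∂h/∂x = [(-0.02)·0 − (+0.24)·60] / 12000 = -0.001200
∂h/∂y = [(-25)·(+0.24) − (-200)·(-0.02)] / 12000 = -0.0008333
|∇h| = √(-0.001200² + -0.0008333²) = 0.001461

0.0015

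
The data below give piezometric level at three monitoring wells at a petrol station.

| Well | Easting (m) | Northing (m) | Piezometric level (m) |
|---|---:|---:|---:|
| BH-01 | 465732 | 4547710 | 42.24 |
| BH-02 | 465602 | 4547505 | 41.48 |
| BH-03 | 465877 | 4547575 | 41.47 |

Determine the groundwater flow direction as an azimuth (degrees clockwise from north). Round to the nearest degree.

165°

With h = a·x + b·y + c and BH-01 as origin, the differences give:
  (-130)·a + (-205)·b = -0.76
  145·a + (-135)·b = -0.77
Eliminate b (×(-135) and ×(-205), subtract): 47275·a = -55.250 → a = ∂h/∂x = -0.001169
Back-substitute: b = ∂h/∂y = +0.004448.
Flow direction (−∇h) has components (+0.001169 E, -0.004448 N).
Azimuth = atan2(E, N) = atan2(+0.001169, -0.004448) = 165.3° ≈ 165°.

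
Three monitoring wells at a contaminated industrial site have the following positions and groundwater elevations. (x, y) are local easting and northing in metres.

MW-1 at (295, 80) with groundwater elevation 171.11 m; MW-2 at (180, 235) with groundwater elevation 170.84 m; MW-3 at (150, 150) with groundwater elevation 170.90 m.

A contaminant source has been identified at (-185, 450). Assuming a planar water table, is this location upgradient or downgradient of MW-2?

Three-point gradient (reference MW-1): Δ to MW-2 = (-115, 155, -0.27), Δ to MW-3 = (-145, 70, -0.21).
∂h/∂x = +0.0009463, ∂h/∂y = -0.001040 (det = 14425).
Head at (-185, 450) = 171.11 + (+0.0009463)·(-480) + (-0.001040)·(370) = 170.27 m.
That is lower than the 170.84 m at MW-2, so the point is downgradient.

downgradient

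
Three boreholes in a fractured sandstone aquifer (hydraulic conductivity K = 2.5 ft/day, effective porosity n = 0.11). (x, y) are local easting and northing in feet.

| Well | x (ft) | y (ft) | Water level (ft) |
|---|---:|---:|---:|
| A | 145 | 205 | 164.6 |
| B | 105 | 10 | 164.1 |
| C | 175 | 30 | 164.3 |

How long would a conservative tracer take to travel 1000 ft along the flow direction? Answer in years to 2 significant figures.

Taking A as reference: B−A = (-40, -195, -0.5); C−A = (30, -175, -0.3).
Solve a·Δx + b·Δy = Δh: det = (-40)·(-175) − 30·(-195) = 12850.
∂h/∂x = [(-0.5)·(-175) − (-0.3)·(-195)] / 12850 = +0.002257
∂h/∂y = [(-40)·(-0.3) − 30·(-0.5)] / 12850 = +0.002101
|∇h| = √(0.002257² + 0.002101²) = 0.003084
Seepage velocity v = K·i/n = 2.5 × 0.003084 / 0.11 = 0.07009 ft/day.
t = 1000 / 0.07009 = 1.427e+04 days = 39.1 years.

39 years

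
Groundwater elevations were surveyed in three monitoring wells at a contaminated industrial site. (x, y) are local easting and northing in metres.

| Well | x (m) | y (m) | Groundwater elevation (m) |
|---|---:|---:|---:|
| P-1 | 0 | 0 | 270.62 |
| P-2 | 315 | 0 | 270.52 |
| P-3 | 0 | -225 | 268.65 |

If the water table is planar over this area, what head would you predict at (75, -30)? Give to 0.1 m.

270.3 m

∂h/∂x = (270.52 − 270.62) / (315 − 0) = -0.0003175
∂h/∂y = (268.65 − 270.62) / (-225 − 0) = +0.008756
h(75, -30) = 270.62 + (-0.0003175)·(75) + (+0.008756)·(-30) = 270.62 -0.024 -0.263 = 270.334 m.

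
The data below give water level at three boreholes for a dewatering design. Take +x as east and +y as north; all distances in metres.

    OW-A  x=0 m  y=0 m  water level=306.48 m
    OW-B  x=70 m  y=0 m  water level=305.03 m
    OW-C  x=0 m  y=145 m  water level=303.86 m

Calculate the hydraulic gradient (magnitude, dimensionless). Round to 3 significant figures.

0.0275

∂h/∂x = (305.03 − 306.48) / (70 − 0) = -0.02071
∂h/∂y = (303.86 − 306.48) / (145 − 0) = -0.01807
|∇h| = √(-0.02071² + -0.01807²) = 0.02749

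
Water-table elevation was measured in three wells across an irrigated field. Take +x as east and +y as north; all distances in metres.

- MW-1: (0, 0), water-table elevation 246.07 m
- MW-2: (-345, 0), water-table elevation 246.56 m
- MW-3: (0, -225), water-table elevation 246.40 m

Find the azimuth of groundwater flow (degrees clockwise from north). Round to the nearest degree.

044°

∂h/∂x = (246.56 − 246.07) / (-345 − 0) = -0.001420
∂h/∂y = (246.40 − 246.07) / (-225 − 0) = -0.001467
Flow direction (−∇h) has components (+0.001420 E, +0.001467 N).
Azimuth = atan2(E, N) = atan2(+0.001420, +0.001467) = 44.1° ≈ 044°.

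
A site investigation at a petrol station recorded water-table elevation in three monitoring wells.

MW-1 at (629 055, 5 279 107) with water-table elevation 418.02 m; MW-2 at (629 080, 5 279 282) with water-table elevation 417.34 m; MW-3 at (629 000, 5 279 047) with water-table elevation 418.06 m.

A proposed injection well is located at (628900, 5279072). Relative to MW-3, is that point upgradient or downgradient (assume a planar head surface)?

Differences from MW-1: to MW-2 (Δx, Δy, Δh) = (25, 175, -0.68); to MW-3 = (-55, -60, +0.04).
Solve a·Δx + b·Δy = Δh: det = 25·(-60) − (-55)·175 = 8125.
∂h/∂x = [(-0.68)·(-60) − (+0.04)·175] / 8125 = +0.004160
∂h/∂y = [25·(+0.04) − (-55)·(-0.68)] / 8125 = -0.004480
Head at (628900, 5279072) = 418.02 + (+0.004160)·(-155) + (-0.004480)·(-35) = 417.53 m.
That is lower than the 418.06 m at MW-3, so the point is downgradient.

downgradient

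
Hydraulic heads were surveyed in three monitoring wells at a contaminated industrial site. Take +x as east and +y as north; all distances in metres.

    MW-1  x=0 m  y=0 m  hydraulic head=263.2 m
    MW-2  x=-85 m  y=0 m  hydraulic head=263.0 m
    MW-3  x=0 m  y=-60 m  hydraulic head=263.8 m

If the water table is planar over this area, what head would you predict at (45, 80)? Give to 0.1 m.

∂h/∂x = (263.0 − 263.2) / (-85 − 0) = +0.002353
∂h/∂y = (263.8 − 263.2) / (-60 − 0) = -0.01000
h(45, 80) = 263.2 + (+0.002353)·(45) + (-0.01000)·(80) = 263.2 +0.106 -0.800 = 262.506 m.

262.5 m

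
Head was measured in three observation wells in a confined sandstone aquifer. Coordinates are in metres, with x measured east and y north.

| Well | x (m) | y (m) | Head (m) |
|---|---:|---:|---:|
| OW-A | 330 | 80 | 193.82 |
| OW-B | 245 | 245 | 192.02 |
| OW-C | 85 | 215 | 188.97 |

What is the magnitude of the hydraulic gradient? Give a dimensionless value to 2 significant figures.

Differences from OW-A: to OW-B (Δx, Δy, Δh) = (-85, 165, -1.80); to OW-C = (-245, 135, -4.85).
Solve a·Δx + b·Δy = Δh: det = (-85)·135 − (-245)·165 = 28950.
∂h/∂x = [(-1.80)·135 − (-4.85)·165] / 28950 = +0.01925
∂h/∂y = [(-85)·(-4.85) − (-245)·(-1.80)] / 28950 = -0.0009931
|∇h| = √(0.01925² + -0.0009931²) = 0.01928

0.019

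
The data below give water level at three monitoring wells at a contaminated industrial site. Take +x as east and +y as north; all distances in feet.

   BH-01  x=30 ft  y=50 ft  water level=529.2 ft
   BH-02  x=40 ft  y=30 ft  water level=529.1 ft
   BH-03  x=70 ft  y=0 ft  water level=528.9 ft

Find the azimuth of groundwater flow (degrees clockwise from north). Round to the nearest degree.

Differences from BH-01: to BH-02 (Δx, Δy, Δh) = (10, -20, -0.1); to BH-03 = (40, -50, -0.3).
Determinant of the coordinate differences = 10·(-50) − 40·(-20) = 300.
∂h/∂x = [(-0.1)·(-50) − (-0.3)·(-20)] / 300 = -0.003333
∂h/∂y = [10·(-0.3) − 40·(-0.1)] / 300 = +0.003333
Flow direction (−∇h) has components (+0.003333 E, -0.003333 N).
Azimuth = atan2(E, N) = atan2(+0.003333, -0.003333) = 135.0° ≈ 135°.

135°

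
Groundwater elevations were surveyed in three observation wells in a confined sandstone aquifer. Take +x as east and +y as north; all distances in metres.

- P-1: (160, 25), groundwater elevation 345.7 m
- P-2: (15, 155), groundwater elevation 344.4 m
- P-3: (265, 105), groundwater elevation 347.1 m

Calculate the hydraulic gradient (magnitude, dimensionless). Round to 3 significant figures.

0.0116

Differences from P-1: to P-2 (Δx, Δy, Δh) = (-145, 130, -1.3); to P-3 = (105, 80, +1.4).
Determinant of the coordinate differences = (-145)·80 − 105·130 = -25250.
∂h/∂x = [(-1.3)·80 − (+1.4)·130] / -25250 = +0.01133
∂h/∂y = [(-145)·(+1.4) − 105·(-1.3)] / -25250 = +0.002634
|∇h| = √(0.01133² + 0.002634²) = 0.01163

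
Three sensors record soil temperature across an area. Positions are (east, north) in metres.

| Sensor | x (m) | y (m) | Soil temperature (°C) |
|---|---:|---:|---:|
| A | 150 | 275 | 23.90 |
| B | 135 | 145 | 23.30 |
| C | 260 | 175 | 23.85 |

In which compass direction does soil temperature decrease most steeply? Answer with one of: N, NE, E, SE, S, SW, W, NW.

Three-point gradient (reference A): Δ to B = (-15, -130, -0.60), Δ to C = (110, -100, -0.05).
∂T/∂x = +0.003386, ∂T/∂y = +0.004225 (det = 15800).
Steepest decrease is along −∇f = (-0.003386 E, -0.004225 N) → southwest.

SW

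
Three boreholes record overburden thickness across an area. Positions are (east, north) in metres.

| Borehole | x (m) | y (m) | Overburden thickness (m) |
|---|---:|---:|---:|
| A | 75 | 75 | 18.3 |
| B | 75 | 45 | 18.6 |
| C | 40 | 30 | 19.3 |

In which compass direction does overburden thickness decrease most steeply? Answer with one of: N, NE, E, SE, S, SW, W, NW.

Differences from A: to B (Δx, Δy, Δh) = (0, -30, +0.3); to C = (-35, -45, +1.0).
Solve a·Δx + b·Δy = Δd: det = 0·(-45) − (-35)·(-30) = -1050.
∂d/∂x = [(+0.3)·(-45) − (+1.0)·(-30)] / -1050 = -0.01571
∂d/∂y = [0·(+1.0) − (-35)·(+0.3)] / -1050 = -0.01000
Steepest decrease is along −∇f = (+0.01571 E, +0.01000 N) → northeast.

NE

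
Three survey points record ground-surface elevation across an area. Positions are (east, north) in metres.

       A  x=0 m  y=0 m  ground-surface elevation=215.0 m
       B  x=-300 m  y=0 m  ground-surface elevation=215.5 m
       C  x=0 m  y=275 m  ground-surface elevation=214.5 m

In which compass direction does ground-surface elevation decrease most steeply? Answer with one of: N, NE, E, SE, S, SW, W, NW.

NE

∂z/∂x = (215.5 − 215.0) / (-300 − 0) = -0.001667
∂z/∂y = (214.5 − 215.0) / (275 − 0) = -0.001818
Steepest decrease is along −∇f = (+0.001667 E, +0.001818 N) → northeast.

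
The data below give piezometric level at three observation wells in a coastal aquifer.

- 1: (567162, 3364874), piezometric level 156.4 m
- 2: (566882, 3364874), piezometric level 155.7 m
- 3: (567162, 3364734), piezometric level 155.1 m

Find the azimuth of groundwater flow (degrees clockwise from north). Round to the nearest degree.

195°

∂h/∂x = (155.7 − 156.4) / (566882 − 567162) = +0.002500
∂h/∂y = (155.1 − 156.4) / (3364734 − 3364874) = +0.009286
Flow direction (−∇h) has components (-0.002500 E, -0.009286 N).
Azimuth = atan2(E, N) = atan2(-0.002500, -0.009286) = 195.1° ≈ 195°.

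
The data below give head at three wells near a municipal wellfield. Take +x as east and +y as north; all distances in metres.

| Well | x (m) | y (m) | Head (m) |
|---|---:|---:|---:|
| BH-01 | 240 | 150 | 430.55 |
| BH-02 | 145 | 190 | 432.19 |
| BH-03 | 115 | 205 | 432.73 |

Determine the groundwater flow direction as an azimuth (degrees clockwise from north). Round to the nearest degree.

Differences from BH-01: to BH-02 (Δx, Δy, Δh) = (-95, 40, +1.64); to BH-03 = (-125, 55, +2.18).
Determinant of the coordinate differences = (-95)·55 − (-125)·40 = -225.
∂h/∂x = [(+1.64)·55 − (+2.18)·40] / -225 = -0.01333
∂h/∂y = [(-95)·(+2.18) − (-125)·(+1.64)] / -225 = +0.009333
Flow direction (−∇h) has components (+0.01333 E, -0.009333 N).
Azimuth = atan2(E, N) = atan2(+0.01333, -0.009333) = 125.0° ≈ 125°.

125°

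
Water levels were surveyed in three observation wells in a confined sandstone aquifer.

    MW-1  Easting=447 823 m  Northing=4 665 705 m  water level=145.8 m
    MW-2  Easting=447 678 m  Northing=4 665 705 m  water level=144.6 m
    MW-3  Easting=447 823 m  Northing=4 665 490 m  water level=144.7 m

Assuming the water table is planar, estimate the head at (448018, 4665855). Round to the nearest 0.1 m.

∂h/∂x = (144.6 − 145.8) / (447678 − 447823) = +0.008276
∂h/∂y = (144.7 − 145.8) / (4665490 − 4665705) = +0.005116
h(448018, 4665855) = 145.8 + (+0.008276)·(195) + (+0.005116)·(150) = 145.8 +1.614 +0.767 = 148.181 m.

148.2 m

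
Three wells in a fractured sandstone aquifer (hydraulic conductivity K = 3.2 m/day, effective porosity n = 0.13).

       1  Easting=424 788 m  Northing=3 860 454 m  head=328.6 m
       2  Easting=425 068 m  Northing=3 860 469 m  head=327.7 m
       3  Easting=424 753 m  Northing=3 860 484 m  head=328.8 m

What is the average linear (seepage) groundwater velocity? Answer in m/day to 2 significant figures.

0.11 m/day

Differences from 1: to 2 (Δx, Δy, Δh) = (280, 15, -0.9); to 3 = (-35, 30, +0.2).
Determinant of the coordinate differences = 280·30 − (-35)·15 = 8925.
∂h/∂x = [(-0.9)·30 − (+0.2)·15] / 8925 = -0.003361
∂h/∂y = [280·(+0.2) − (-35)·(-0.9)] / 8925 = +0.002745
|∇h| = √(-0.003361² + 0.002745²) = 0.00434
Seepage velocity v = K·i/n = 3.2 × 0.00434 / 0.13 = 0.1068 m/day.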